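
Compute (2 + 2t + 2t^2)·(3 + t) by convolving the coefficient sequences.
Ascending coefficients: a = [2, 2, 2], b = [3, 1]. c[0] = 2×3 = 6; c[1] = 2×1 + 2×3 = 8; c[2] = 2×1 + 2×3 = 8; c[3] = 2×1 = 2. Result coefficients: [6, 8, 8, 2] → 6 + 8t + 8t^2 + 2t^3

6 + 8t + 8t^2 + 2t^3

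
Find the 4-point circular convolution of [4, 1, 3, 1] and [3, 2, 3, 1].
Use y[k] = Σ_j s[j]·t[(k-j) mod 4]. y[0] = 4×3 + 1×1 + 3×3 + 1×2 = 24; y[1] = 4×2 + 1×3 + 3×1 + 1×3 = 17; y[2] = 4×3 + 1×2 + 3×3 + 1×1 = 24; y[3] = 4×1 + 1×3 + 3×2 + 1×3 = 16. Result: [24, 17, 24, 16]

[24, 17, 24, 16]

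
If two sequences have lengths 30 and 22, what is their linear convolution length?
Linear/full convolution length: m + n - 1 = 30 + 22 - 1 = 51

51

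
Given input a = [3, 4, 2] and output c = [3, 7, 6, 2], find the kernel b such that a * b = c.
Output length 4 = len(a) + len(b) - 1 ⇒ len(b) = 2. Solve b forward using b[k] = (c[k] - Σ_{i≥1} a[i]·b[k-i]) / a[0]: b[0] = c[0] / a[0] = 3 / 3 = 1; b[1] = (c[1] - 4×1) / a[0] = (7 - 4×1) / 3 = 1. So b = [1, 1]. Forward-check [3, 4, 2] * [1, 1]: c[0] = 3×1 = 3; c[1] = 3×1 + 4×1 = 7; c[2] = 4×1 + 2×1 = 6; c[3] = 2×1 = 2 → [3, 7, 6, 2] ✓

[1, 1]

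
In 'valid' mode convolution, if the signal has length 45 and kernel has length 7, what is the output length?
'Valid' mode counts only positions where the kernel fully overlaps the signal: m - n + 1 = 45 - 7 + 1 = 39

39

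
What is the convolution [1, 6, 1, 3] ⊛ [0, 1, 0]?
y[0] = 1×0 = 0; y[1] = 1×1 + 6×0 = 1; y[2] = 1×0 + 6×1 + 1×0 = 6; y[3] = 6×0 + 1×1 + 3×0 = 1; y[4] = 1×0 + 3×1 = 3; y[5] = 3×0 = 0

[0, 1, 6, 1, 3, 0]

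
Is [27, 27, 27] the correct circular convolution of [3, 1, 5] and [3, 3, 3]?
Recompute circular convolution of [3, 1, 5] and [3, 3, 3]: y[0] = 3×3 + 1×3 + 5×3 = 27; y[1] = 3×3 + 1×3 + 5×3 = 27; y[2] = 3×3 + 1×3 + 5×3 = 27 → [27, 27, 27]. Given [27, 27, 27] matches, so answer: Yes

Yes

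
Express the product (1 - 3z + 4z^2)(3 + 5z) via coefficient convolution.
Ascending coefficients: a = [1, -3, 4], b = [3, 5]. c[0] = 1×3 = 3; c[1] = 1×5 + -3×3 = -4; c[2] = -3×5 + 4×3 = -3; c[3] = 4×5 = 20. Result coefficients: [3, -4, -3, 20] → 3 - 4z - 3z^2 + 20z^3

3 - 4z - 3z^2 + 20z^3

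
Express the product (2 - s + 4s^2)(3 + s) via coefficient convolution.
Ascending coefficients: a = [2, -1, 4], b = [3, 1]. c[0] = 2×3 = 6; c[1] = 2×1 + -1×3 = -1; c[2] = -1×1 + 4×3 = 11; c[3] = 4×1 = 4. Result coefficients: [6, -1, 11, 4] → 6 - s + 11s^2 + 4s^3

6 - s + 11s^2 + 4s^3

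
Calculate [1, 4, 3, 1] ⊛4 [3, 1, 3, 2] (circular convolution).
Use y[k] = Σ_j f[j]·g[(k-j) mod 4]. y[0] = 1×3 + 4×2 + 3×3 + 1×1 = 21; y[1] = 1×1 + 4×3 + 3×2 + 1×3 = 22; y[2] = 1×3 + 4×1 + 3×3 + 1×2 = 18; y[3] = 1×2 + 4×3 + 3×1 + 1×3 = 20. Result: [21, 22, 18, 20]

[21, 22, 18, 20]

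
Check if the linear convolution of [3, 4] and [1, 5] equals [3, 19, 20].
Recompute linear convolution of [3, 4] and [1, 5]: y[0] = 3×1 = 3; y[1] = 3×5 + 4×1 = 19; y[2] = 4×5 = 20 → [3, 19, 20]. Given [3, 19, 20] matches, so answer: Yes

Yes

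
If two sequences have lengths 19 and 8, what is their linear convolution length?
Linear/full convolution length: m + n - 1 = 19 + 8 - 1 = 26

26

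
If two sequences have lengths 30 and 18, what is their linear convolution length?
Linear/full convolution length: m + n - 1 = 30 + 18 - 1 = 47

47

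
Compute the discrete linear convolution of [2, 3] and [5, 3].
y[0] = 2×5 = 10; y[1] = 2×3 + 3×5 = 21; y[2] = 3×3 = 9

[10, 21, 9]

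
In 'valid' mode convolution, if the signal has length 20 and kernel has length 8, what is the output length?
'Valid' mode counts only positions where the kernel fully overlaps the signal: m - n + 1 = 20 - 8 + 1 = 13

13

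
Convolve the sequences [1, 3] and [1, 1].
y[0] = 1×1 = 1; y[1] = 1×1 + 3×1 = 4; y[2] = 3×1 = 3

[1, 4, 3]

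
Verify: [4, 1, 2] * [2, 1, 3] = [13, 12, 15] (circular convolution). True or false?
Recompute circular convolution of [4, 1, 2] and [2, 1, 3]: y[0] = 4×2 + 1×3 + 2×1 = 13; y[1] = 4×1 + 1×2 + 2×3 = 12; y[2] = 4×3 + 1×1 + 2×2 = 17 → [13, 12, 17]. Compare to given [13, 12, 15]: they differ at index 2: given 15, correct 17, so answer: No

No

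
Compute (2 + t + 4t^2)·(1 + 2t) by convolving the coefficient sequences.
Ascending coefficients: a = [2, 1, 4], b = [1, 2]. c[0] = 2×1 = 2; c[1] = 2×2 + 1×1 = 5; c[2] = 1×2 + 4×1 = 6; c[3] = 4×2 = 8. Result coefficients: [2, 5, 6, 8] → 2 + 5t + 6t^2 + 8t^3

2 + 5t + 6t^2 + 8t^3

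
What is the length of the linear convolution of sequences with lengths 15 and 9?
Linear/full convolution length: m + n - 1 = 15 + 9 - 1 = 23

23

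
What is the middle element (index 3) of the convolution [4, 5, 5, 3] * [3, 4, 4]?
Use y[k] = Σ_i a[i]·b[k-i] at k=3. y[3] = 5×4 + 5×4 + 3×3 = 49

49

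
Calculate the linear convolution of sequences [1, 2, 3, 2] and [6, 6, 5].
y[0] = 1×6 = 6; y[1] = 1×6 + 2×6 = 18; y[2] = 1×5 + 2×6 + 3×6 = 35; y[3] = 2×5 + 3×6 + 2×6 = 40; y[4] = 3×5 + 2×6 = 27; y[5] = 2×5 = 10

[6, 18, 35, 40, 27, 10]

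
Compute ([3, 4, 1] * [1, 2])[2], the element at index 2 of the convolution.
Use y[k] = Σ_i a[i]·b[k-i] at k=2. y[2] = 4×2 + 1×1 = 9

9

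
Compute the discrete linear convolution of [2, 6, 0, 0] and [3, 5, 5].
y[0] = 2×3 = 6; y[1] = 2×5 + 6×3 = 28; y[2] = 2×5 + 6×5 + 0×3 = 40; y[3] = 6×5 + 0×5 + 0×3 = 30; y[4] = 0×5 + 0×5 = 0; y[5] = 0×5 = 0

[6, 28, 40, 30, 0, 0]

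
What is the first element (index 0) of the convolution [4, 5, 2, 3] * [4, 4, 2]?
Use y[k] = Σ_i a[i]·b[k-i] at k=0. y[0] = 4×4 = 16

16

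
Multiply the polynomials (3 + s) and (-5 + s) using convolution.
Ascending coefficients: a = [3, 1], b = [-5, 1]. c[0] = 3×-5 = -15; c[1] = 3×1 + 1×-5 = -2; c[2] = 1×1 = 1. Result coefficients: [-15, -2, 1] → -15 - 2s + s^2

-15 - 2s + s^2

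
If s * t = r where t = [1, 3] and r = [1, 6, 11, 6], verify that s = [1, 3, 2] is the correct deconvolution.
Forward-compute [1, 3, 2] * [1, 3]: r[0] = 1×1 = 1; r[1] = 1×3 + 3×1 = 6; r[2] = 3×3 + 2×1 = 11; r[3] = 2×3 = 6 → [1, 6, 11, 6]. Matches given r = [1, 6, 11, 6], so verified.

Verified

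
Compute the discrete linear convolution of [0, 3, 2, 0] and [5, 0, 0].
y[0] = 0×5 = 0; y[1] = 0×0 + 3×5 = 15; y[2] = 0×0 + 3×0 + 2×5 = 10; y[3] = 3×0 + 2×0 + 0×5 = 0; y[4] = 2×0 + 0×0 = 0; y[5] = 0×0 = 0

[0, 15, 10, 0, 0, 0]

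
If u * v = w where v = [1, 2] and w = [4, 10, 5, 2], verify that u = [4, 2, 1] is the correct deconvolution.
Forward-compute [4, 2, 1] * [1, 2]: w[0] = 4×1 = 4; w[1] = 4×2 + 2×1 = 10; w[2] = 2×2 + 1×1 = 5; w[3] = 1×2 = 2 → [4, 10, 5, 2]. Matches given w = [4, 10, 5, 2], so verified.

Verified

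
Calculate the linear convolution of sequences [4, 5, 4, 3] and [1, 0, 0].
y[0] = 4×1 = 4; y[1] = 4×0 + 5×1 = 5; y[2] = 4×0 + 5×0 + 4×1 = 4; y[3] = 5×0 + 4×0 + 3×1 = 3; y[4] = 4×0 + 3×0 = 0; y[5] = 3×0 = 0

[4, 5, 4, 3, 0, 0]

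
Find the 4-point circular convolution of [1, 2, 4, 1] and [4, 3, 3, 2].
Use y[k] = Σ_j x[j]·h[(k-j) mod 4]. y[0] = 1×4 + 2×2 + 4×3 + 1×3 = 23; y[1] = 1×3 + 2×4 + 4×2 + 1×3 = 22; y[2] = 1×3 + 2×3 + 4×4 + 1×2 = 27; y[3] = 1×2 + 2×3 + 4×3 + 1×4 = 24. Result: [23, 22, 27, 24]

[23, 22, 27, 24]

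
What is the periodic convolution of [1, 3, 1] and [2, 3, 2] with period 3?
Use y[k] = Σ_j s[j]·t[(k-j) mod 3]. y[0] = 1×2 + 3×2 + 1×3 = 11; y[1] = 1×3 + 3×2 + 1×2 = 11; y[2] = 1×2 + 3×3 + 1×2 = 13. Result: [11, 11, 13]

[11, 11, 13]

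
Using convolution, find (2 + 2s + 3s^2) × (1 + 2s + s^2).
Ascending coefficients: a = [2, 2, 3], b = [1, 2, 1]. c[0] = 2×1 = 2; c[1] = 2×2 + 2×1 = 6; c[2] = 2×1 + 2×2 + 3×1 = 9; c[3] = 2×1 + 3×2 = 8; c[4] = 3×1 = 3. Result coefficients: [2, 6, 9, 8, 3] → 2 + 6s + 9s^2 + 8s^3 + 3s^4

2 + 6s + 9s^2 + 8s^3 + 3s^4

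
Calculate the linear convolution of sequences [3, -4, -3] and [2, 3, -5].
y[0] = 3×2 = 6; y[1] = 3×3 + -4×2 = 1; y[2] = 3×-5 + -4×3 + -3×2 = -33; y[3] = -4×-5 + -3×3 = 11; y[4] = -3×-5 = 15

[6, 1, -33, 11, 15]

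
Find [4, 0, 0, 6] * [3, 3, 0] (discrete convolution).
y[0] = 4×3 = 12; y[1] = 4×3 + 0×3 = 12; y[2] = 4×0 + 0×3 + 0×3 = 0; y[3] = 0×0 + 0×3 + 6×3 = 18; y[4] = 0×0 + 6×3 = 18; y[5] = 6×0 = 0

[12, 12, 0, 18, 18, 0]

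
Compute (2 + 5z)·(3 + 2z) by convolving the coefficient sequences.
Ascending coefficients: a = [2, 5], b = [3, 2]. c[0] = 2×3 = 6; c[1] = 2×2 + 5×3 = 19; c[2] = 5×2 = 10. Result coefficients: [6, 19, 10] → 6 + 19z + 10z^2

6 + 19z + 10z^2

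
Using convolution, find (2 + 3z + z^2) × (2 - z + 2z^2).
Ascending coefficients: a = [2, 3, 1], b = [2, -1, 2]. c[0] = 2×2 = 4; c[1] = 2×-1 + 3×2 = 4; c[2] = 2×2 + 3×-1 + 1×2 = 3; c[3] = 3×2 + 1×-1 = 5; c[4] = 1×2 = 2. Result coefficients: [4, 4, 3, 5, 2] → 4 + 4z + 3z^2 + 5z^3 + 2z^4

4 + 4z + 3z^2 + 5z^3 + 2z^4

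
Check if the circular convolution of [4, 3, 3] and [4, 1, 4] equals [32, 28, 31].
Recompute circular convolution of [4, 3, 3] and [4, 1, 4]: y[0] = 4×4 + 3×4 + 3×1 = 31; y[1] = 4×1 + 3×4 + 3×4 = 28; y[2] = 4×4 + 3×1 + 3×4 = 31 → [31, 28, 31]. Compare to given [32, 28, 31]: they differ at index 0: given 32, correct 31, so answer: No

No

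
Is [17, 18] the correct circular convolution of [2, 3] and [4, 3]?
Recompute circular convolution of [2, 3] and [4, 3]: y[0] = 2×4 + 3×3 = 17; y[1] = 2×3 + 3×4 = 18 → [17, 18]. Given [17, 18] matches, so answer: Yes

Yes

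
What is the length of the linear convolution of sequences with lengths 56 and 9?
Linear/full convolution length: m + n - 1 = 56 + 9 - 1 = 64

64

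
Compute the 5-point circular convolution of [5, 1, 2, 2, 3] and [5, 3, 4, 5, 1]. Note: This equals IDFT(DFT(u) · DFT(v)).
Either evaluate y[k] = Σ_j u[j]·v[(k-j) mod 5] directly, or use IDFT(DFT(u) · DFT(v)). y[0] = 5×5 + 1×1 + 2×5 + 2×4 + 3×3 = 53; y[1] = 5×3 + 1×5 + 2×1 + 2×5 + 3×4 = 44; y[2] = 5×4 + 1×3 + 2×5 + 2×1 + 3×5 = 50; y[3] = 5×5 + 1×4 + 2×3 + 2×5 + 3×1 = 48; y[4] = 5×1 + 1×5 + 2×4 + 2×3 + 3×5 = 39. Result: [53, 44, 50, 48, 39]

[53, 44, 50, 48, 39]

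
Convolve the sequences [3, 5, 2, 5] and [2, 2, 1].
y[0] = 3×2 = 6; y[1] = 3×2 + 5×2 = 16; y[2] = 3×1 + 5×2 + 2×2 = 17; y[3] = 5×1 + 2×2 + 5×2 = 19; y[4] = 2×1 + 5×2 = 12; y[5] = 5×1 = 5

[6, 16, 17, 19, 12, 5]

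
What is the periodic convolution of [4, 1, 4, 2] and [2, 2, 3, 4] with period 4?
Use y[k] = Σ_j x[j]·h[(k-j) mod 4]. y[0] = 4×2 + 1×4 + 4×3 + 2×2 = 28; y[1] = 4×2 + 1×2 + 4×4 + 2×3 = 32; y[2] = 4×3 + 1×2 + 4×2 + 2×4 = 30; y[3] = 4×4 + 1×3 + 4×2 + 2×2 = 31. Result: [28, 32, 30, 31]

[28, 32, 30, 31]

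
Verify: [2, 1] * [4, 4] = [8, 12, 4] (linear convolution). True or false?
Recompute linear convolution of [2, 1] and [4, 4]: y[0] = 2×4 = 8; y[1] = 2×4 + 1×4 = 12; y[2] = 1×4 = 4 → [8, 12, 4]. Given [8, 12, 4] matches, so answer: Yes

Yes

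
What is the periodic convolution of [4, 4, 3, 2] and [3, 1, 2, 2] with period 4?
Use y[k] = Σ_j u[j]·v[(k-j) mod 4]. y[0] = 4×3 + 4×2 + 3×2 + 2×1 = 28; y[1] = 4×1 + 4×3 + 3×2 + 2×2 = 26; y[2] = 4×2 + 4×1 + 3×3 + 2×2 = 25; y[3] = 4×2 + 4×2 + 3×1 + 2×3 = 25. Result: [28, 26, 25, 25]

[28, 26, 25, 25]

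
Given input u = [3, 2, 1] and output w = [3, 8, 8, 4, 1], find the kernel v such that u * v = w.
Output length 5 = len(u) + len(v) - 1 ⇒ len(v) = 3. Solve v forward using v[k] = (w[k] - Σ_{i≥1} u[i]·v[k-i]) / u[0]: v[0] = w[0] / u[0] = 3 / 3 = 1; v[1] = (w[1] - 2×1) / u[0] = (8 - 2×1) / 3 = 2; v[2] = (w[2] - 2×2 - 1×1) / u[0] = (8 - 2×2 - 1×1) / 3 = 1. So v = [1, 2, 1]. Forward-check [3, 2, 1] * [1, 2, 1]: w[0] = 3×1 = 3; w[1] = 3×2 + 2×1 = 8; w[2] = 3×1 + 2×2 + 1×1 = 8; w[3] = 2×1 + 1×2 = 4; w[4] = 1×1 = 1 → [3, 8, 8, 4, 1] ✓

[1, 2, 1]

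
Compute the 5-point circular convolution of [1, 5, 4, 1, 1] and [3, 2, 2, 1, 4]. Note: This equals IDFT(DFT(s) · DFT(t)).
Either evaluate y[k] = Σ_j s[j]·t[(k-j) mod 5] directly, or use IDFT(DFT(s) · DFT(t)). y[0] = 1×3 + 5×4 + 4×1 + 1×2 + 1×2 = 31; y[1] = 1×2 + 5×3 + 4×4 + 1×1 + 1×2 = 36; y[2] = 1×2 + 5×2 + 4×3 + 1×4 + 1×1 = 29; y[3] = 1×1 + 5×2 + 4×2 + 1×3 + 1×4 = 26; y[4] = 1×4 + 5×1 + 4×2 + 1×2 + 1×3 = 22. Result: [31, 36, 29, 26, 22]

[31, 36, 29, 26, 22]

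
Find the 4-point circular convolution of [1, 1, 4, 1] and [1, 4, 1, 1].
Use y[k] = Σ_j a[j]·b[(k-j) mod 4]. y[0] = 1×1 + 1×1 + 4×1 + 1×4 = 10; y[1] = 1×4 + 1×1 + 4×1 + 1×1 = 10; y[2] = 1×1 + 1×4 + 4×1 + 1×1 = 10; y[3] = 1×1 + 1×1 + 4×4 + 1×1 = 19. Result: [10, 10, 10, 19]

[10, 10, 10, 19]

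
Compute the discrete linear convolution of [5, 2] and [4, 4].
y[0] = 5×4 = 20; y[1] = 5×4 + 2×4 = 28; y[2] = 2×4 = 8

[20, 28, 8]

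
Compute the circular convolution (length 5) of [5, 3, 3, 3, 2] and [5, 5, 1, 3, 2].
Use y[k] = Σ_j s[j]·t[(k-j) mod 5]. y[0] = 5×5 + 3×2 + 3×3 + 3×1 + 2×5 = 53; y[1] = 5×5 + 3×5 + 3×2 + 3×3 + 2×1 = 57; y[2] = 5×1 + 3×5 + 3×5 + 3×2 + 2×3 = 47; y[3] = 5×3 + 3×1 + 3×5 + 3×5 + 2×2 = 52; y[4] = 5×2 + 3×3 + 3×1 + 3×5 + 2×5 = 47. Result: [53, 57, 47, 52, 47]

[53, 57, 47, 52, 47]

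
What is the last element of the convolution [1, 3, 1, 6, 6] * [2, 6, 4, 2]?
Use y[k] = Σ_i a[i]·b[k-i] at k=7. y[7] = 6×2 = 12

12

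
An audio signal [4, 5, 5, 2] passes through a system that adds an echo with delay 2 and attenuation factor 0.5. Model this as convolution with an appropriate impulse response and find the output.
Direct-path + delayed-attenuated-path model → impulse response h = [1, 0, 0.5] (1 at lag 0, 0.5 at lag 2). Output y[n] = x[n] + 0.5·x[n - 2] (with x[n] = 0 outside 0..3): y[0] = 4 + 0.5×0 = 4; y[1] = 5 + 0.5×0 = 5; y[2] = 5 + 0.5×4 = 7.0; y[3] = 2 + 0.5×5 = 4.5; y[4] = 0 + 0.5×5 = 2.5; y[5] = 0 + 0.5×2 = 1.0. So y = [4, 5, 7.0, 4.5, 2.5, 1.0]

[4, 5, 7.0, 4.5, 2.5, 1.0]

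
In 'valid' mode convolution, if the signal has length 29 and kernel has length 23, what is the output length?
'Valid' mode counts only positions where the kernel fully overlaps the signal: m - n + 1 = 29 - 23 + 1 = 7

7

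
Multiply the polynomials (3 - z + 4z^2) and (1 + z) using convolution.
Ascending coefficients: a = [3, -1, 4], b = [1, 1]. c[0] = 3×1 = 3; c[1] = 3×1 + -1×1 = 2; c[2] = -1×1 + 4×1 = 3; c[3] = 4×1 = 4. Result coefficients: [3, 2, 3, 4] → 3 + 2z + 3z^2 + 4z^3

3 + 2z + 3z^2 + 4z^3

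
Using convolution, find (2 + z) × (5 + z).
Ascending coefficients: a = [2, 1], b = [5, 1]. c[0] = 2×5 = 10; c[1] = 2×1 + 1×5 = 7; c[2] = 1×1 = 1. Result coefficients: [10, 7, 1] → 10 + 7z + z^2

10 + 7z + z^2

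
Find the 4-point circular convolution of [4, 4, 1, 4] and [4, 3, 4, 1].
Use y[k] = Σ_j f[j]·g[(k-j) mod 4]. y[0] = 4×4 + 4×1 + 1×4 + 4×3 = 36; y[1] = 4×3 + 4×4 + 1×1 + 4×4 = 45; y[2] = 4×4 + 4×3 + 1×4 + 4×1 = 36; y[3] = 4×1 + 4×4 + 1×3 + 4×4 = 39. Result: [36, 45, 36, 39]

[36, 45, 36, 39]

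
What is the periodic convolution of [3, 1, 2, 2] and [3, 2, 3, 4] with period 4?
Use y[k] = Σ_j f[j]·g[(k-j) mod 4]. y[0] = 3×3 + 1×4 + 2×3 + 2×2 = 23; y[1] = 3×2 + 1×3 + 2×4 + 2×3 = 23; y[2] = 3×3 + 1×2 + 2×3 + 2×4 = 25; y[3] = 3×4 + 1×3 + 2×2 + 2×3 = 25. Result: [23, 23, 25, 25]

[23, 23, 25, 25]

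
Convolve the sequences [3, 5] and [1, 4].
y[0] = 3×1 = 3; y[1] = 3×4 + 5×1 = 17; y[2] = 5×4 = 20

[3, 17, 20]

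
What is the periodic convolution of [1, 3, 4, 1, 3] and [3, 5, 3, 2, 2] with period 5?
Use y[k] = Σ_j s[j]·t[(k-j) mod 5]. y[0] = 1×3 + 3×2 + 4×2 + 1×3 + 3×5 = 35; y[1] = 1×5 + 3×3 + 4×2 + 1×2 + 3×3 = 33; y[2] = 1×3 + 3×5 + 4×3 + 1×2 + 3×2 = 38; y[3] = 1×2 + 3×3 + 4×5 + 1×3 + 3×2 = 40; y[4] = 1×2 + 3×2 + 4×3 + 1×5 + 3×3 = 34. Result: [35, 33, 38, 40, 34]

[35, 33, 38, 40, 34]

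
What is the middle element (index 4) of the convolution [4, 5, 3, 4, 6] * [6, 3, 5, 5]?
Use y[k] = Σ_i a[i]·b[k-i] at k=4. y[4] = 5×5 + 3×5 + 4×3 + 6×6 = 88

88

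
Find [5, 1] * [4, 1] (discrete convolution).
y[0] = 5×4 = 20; y[1] = 5×1 + 1×4 = 9; y[2] = 1×1 = 1

[20, 9, 1]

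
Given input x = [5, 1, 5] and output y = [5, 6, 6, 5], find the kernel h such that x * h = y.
Output length 4 = len(x) + len(h) - 1 ⇒ len(h) = 2. Solve h forward using h[k] = (y[k] - Σ_{i≥1} x[i]·h[k-i]) / x[0]: h[0] = y[0] / x[0] = 5 / 5 = 1; h[1] = (y[1] - 1×1) / x[0] = (6 - 1×1) / 5 = 1. So h = [1, 1]. Forward-check [5, 1, 5] * [1, 1]: y[0] = 5×1 = 5; y[1] = 5×1 + 1×1 = 6; y[2] = 1×1 + 5×1 = 6; y[3] = 5×1 = 5 → [5, 6, 6, 5] ✓

[1, 1]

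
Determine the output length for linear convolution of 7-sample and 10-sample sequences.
Linear/full convolution length: m + n - 1 = 7 + 10 - 1 = 16

16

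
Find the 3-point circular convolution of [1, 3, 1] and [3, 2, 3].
Use y[k] = Σ_j f[j]·g[(k-j) mod 3]. y[0] = 1×3 + 3×3 + 1×2 = 14; y[1] = 1×2 + 3×3 + 1×3 = 14; y[2] = 1×3 + 3×2 + 1×3 = 12. Result: [14, 14, 12]

[14, 14, 12]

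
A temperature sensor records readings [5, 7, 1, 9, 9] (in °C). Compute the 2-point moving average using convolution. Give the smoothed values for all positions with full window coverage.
2-point moving average kernel = [1, 1]. Apply in 'valid' mode (full window coverage): avg[0] = (5 + 7) / 2 = 6.0; avg[1] = (7 + 1) / 2 = 4.0; avg[2] = (1 + 9) / 2 = 5.0; avg[3] = (9 + 9) / 2 = 9.0. Smoothed values: [6.0, 4.0, 5.0, 9.0]

[6.0, 4.0, 5.0, 9.0]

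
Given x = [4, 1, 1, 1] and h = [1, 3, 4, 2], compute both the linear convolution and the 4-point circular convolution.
Linear: y_lin[0] = 4×1 = 4; y_lin[1] = 4×3 + 1×1 = 13; y_lin[2] = 4×4 + 1×3 + 1×1 = 20; y_lin[3] = 4×2 + 1×4 + 1×3 + 1×1 = 16; y_lin[4] = 1×2 + 1×4 + 1×3 = 9; y_lin[5] = 1×2 + 1×4 = 6; y_lin[6] = 1×2 = 2 → [4, 13, 20, 16, 9, 6, 2]. Circular (length 4): y[0] = 4×1 + 1×2 + 1×4 + 1×3 = 13; y[1] = 4×3 + 1×1 + 1×2 + 1×4 = 19; y[2] = 4×4 + 1×3 + 1×1 + 1×2 = 22; y[3] = 4×2 + 1×4 + 1×3 + 1×1 = 16 → [13, 19, 22, 16]

Linear: [4, 13, 20, 16, 9, 6, 2], Circular: [13, 19, 22, 16]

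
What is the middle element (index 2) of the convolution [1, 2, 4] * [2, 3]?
Use y[k] = Σ_i a[i]·b[k-i] at k=2. y[2] = 2×3 + 4×2 = 14

14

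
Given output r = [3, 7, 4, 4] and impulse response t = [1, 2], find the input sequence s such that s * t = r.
Deconvolve r=[3, 7, 4, 4] by t=[1, 2]. Since t[0]=1, solve forward: s[0] = r[0] / 1 = 3; s[1] = (r[1] - 3×2) / 1 = 1; s[2] = (r[2] - 1×2) / 1 = 2. So s = [3, 1, 2]. Check by forward convolution: r[0] = 3×1 = 3; r[1] = 3×2 + 1×1 = 7; r[2] = 1×2 + 2×1 = 4; r[3] = 2×2 = 4

[3, 1, 2]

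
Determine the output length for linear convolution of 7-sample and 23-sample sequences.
Linear/full convolution length: m + n - 1 = 7 + 23 - 1 = 29

29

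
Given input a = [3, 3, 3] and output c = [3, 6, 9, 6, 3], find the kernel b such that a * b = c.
Output length 5 = len(a) + len(b) - 1 ⇒ len(b) = 3. Solve b forward using b[k] = (c[k] - Σ_{i≥1} a[i]·b[k-i]) / a[0]: b[0] = c[0] / a[0] = 3 / 3 = 1; b[1] = (c[1] - 3×1) / a[0] = (6 - 3×1) / 3 = 1; b[2] = (c[2] - 3×1 - 3×1) / a[0] = (9 - 3×1 - 3×1) / 3 = 1. So b = [1, 1, 1]. Forward-check [3, 3, 3] * [1, 1, 1]: c[0] = 3×1 = 3; c[1] = 3×1 + 3×1 = 6; c[2] = 3×1 + 3×1 + 3×1 = 9; c[3] = 3×1 + 3×1 = 6; c[4] = 3×1 = 3 → [3, 6, 9, 6, 3] ✓

[1, 1, 1]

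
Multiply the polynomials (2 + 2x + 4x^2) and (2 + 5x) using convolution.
Ascending coefficients: a = [2, 2, 4], b = [2, 5]. c[0] = 2×2 = 4; c[1] = 2×5 + 2×2 = 14; c[2] = 2×5 + 4×2 = 18; c[3] = 4×5 = 20. Result coefficients: [4, 14, 18, 20] → 4 + 14x + 18x^2 + 20x^3

4 + 14x + 18x^2 + 20x^3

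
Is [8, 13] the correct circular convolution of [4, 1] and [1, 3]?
Recompute circular convolution of [4, 1] and [1, 3]: y[0] = 4×1 + 1×3 = 7; y[1] = 4×3 + 1×1 = 13 → [7, 13]. Compare to given [8, 13]: they differ at index 0: given 8, correct 7, so answer: No

No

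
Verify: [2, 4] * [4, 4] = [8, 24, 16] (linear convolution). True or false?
Recompute linear convolution of [2, 4] and [4, 4]: y[0] = 2×4 = 8; y[1] = 2×4 + 4×4 = 24; y[2] = 4×4 = 16 → [8, 24, 16]. Given [8, 24, 16] matches, so answer: Yes

Yes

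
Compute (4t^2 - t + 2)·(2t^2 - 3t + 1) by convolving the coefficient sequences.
Ascending coefficients: a = [2, -1, 4], b = [1, -3, 2]. c[0] = 2×1 = 2; c[1] = 2×-3 + -1×1 = -7; c[2] = 2×2 + -1×-3 + 4×1 = 11; c[3] = -1×2 + 4×-3 = -14; c[4] = 4×2 = 8. Result coefficients: [2, -7, 11, -14, 8] → 8t^4 - 14t^3 + 11t^2 - 7t + 2

8t^4 - 14t^3 + 11t^2 - 7t + 2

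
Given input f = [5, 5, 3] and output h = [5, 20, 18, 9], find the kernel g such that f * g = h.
Output length 4 = len(f) + len(g) - 1 ⇒ len(g) = 2. Solve g forward using g[k] = (h[k] - Σ_{i≥1} f[i]·g[k-i]) / f[0]: g[0] = h[0] / f[0] = 5 / 5 = 1; g[1] = (h[1] - 5×1) / f[0] = (20 - 5×1) / 5 = 3. So g = [1, 3]. Forward-check [5, 5, 3] * [1, 3]: h[0] = 5×1 = 5; h[1] = 5×3 + 5×1 = 20; h[2] = 5×3 + 3×1 = 18; h[3] = 3×3 = 9 → [5, 20, 18, 9] ✓

[1, 3]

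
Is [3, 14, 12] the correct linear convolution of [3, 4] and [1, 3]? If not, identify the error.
Recompute linear convolution of [3, 4] and [1, 3]: y[0] = 3×1 = 3; y[1] = 3×3 + 4×1 = 13; y[2] = 4×3 = 12 → [3, 13, 12]. Compare to given [3, 14, 12]: they differ at index 1: given 14, correct 13, so answer: No

No. Error at index 1: given 14, correct 13.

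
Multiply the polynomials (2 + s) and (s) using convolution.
Ascending coefficients: a = [2, 1], b = [0, 1]. c[0] = 2×0 = 0; c[1] = 2×1 + 1×0 = 2; c[2] = 1×1 = 1. Result coefficients: [0, 2, 1] → 2s + s^2

2s + s^2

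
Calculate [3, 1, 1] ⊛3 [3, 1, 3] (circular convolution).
Use y[k] = Σ_j s[j]·t[(k-j) mod 3]. y[0] = 3×3 + 1×3 + 1×1 = 13; y[1] = 3×1 + 1×3 + 1×3 = 9; y[2] = 3×3 + 1×1 + 1×3 = 13. Result: [13, 9, 13]

[13, 9, 13]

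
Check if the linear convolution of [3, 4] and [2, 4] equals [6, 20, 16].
Recompute linear convolution of [3, 4] and [2, 4]: y[0] = 3×2 = 6; y[1] = 3×4 + 4×2 = 20; y[2] = 4×4 = 16 → [6, 20, 16]. Given [6, 20, 16] matches, so answer: Yes

Yes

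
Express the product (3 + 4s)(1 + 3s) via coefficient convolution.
Ascending coefficients: a = [3, 4], b = [1, 3]. c[0] = 3×1 = 3; c[1] = 3×3 + 4×1 = 13; c[2] = 4×3 = 12. Result coefficients: [3, 13, 12] → 3 + 13s + 12s^2

3 + 13s + 12s^2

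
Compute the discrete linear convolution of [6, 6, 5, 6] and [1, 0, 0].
y[0] = 6×1 = 6; y[1] = 6×0 + 6×1 = 6; y[2] = 6×0 + 6×0 + 5×1 = 5; y[3] = 6×0 + 5×0 + 6×1 = 6; y[4] = 5×0 + 6×0 = 0; y[5] = 6×0 = 0

[6, 6, 5, 6, 0, 0]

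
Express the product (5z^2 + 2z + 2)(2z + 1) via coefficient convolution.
Ascending coefficients: a = [2, 2, 5], b = [1, 2]. c[0] = 2×1 = 2; c[1] = 2×2 + 2×1 = 6; c[2] = 2×2 + 5×1 = 9; c[3] = 5×2 = 10. Result coefficients: [2, 6, 9, 10] → 10z^3 + 9z^2 + 6z + 2

10z^3 + 9z^2 + 6z + 2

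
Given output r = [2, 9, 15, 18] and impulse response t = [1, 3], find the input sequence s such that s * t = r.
Deconvolve r=[2, 9, 15, 18] by t=[1, 3]. Since t[0]=1, solve forward: s[0] = r[0] / 1 = 2; s[1] = (r[1] - 2×3) / 1 = 3; s[2] = (r[2] - 3×3) / 1 = 6. So s = [2, 3, 6]. Check by forward convolution: r[0] = 2×1 = 2; r[1] = 2×3 + 3×1 = 9; r[2] = 3×3 + 6×1 = 15; r[3] = 6×3 = 18

[2, 3, 6]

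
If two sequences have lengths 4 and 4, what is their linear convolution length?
Linear/full convolution length: m + n - 1 = 4 + 4 - 1 = 7

7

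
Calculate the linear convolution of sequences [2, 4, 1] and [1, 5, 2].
y[0] = 2×1 = 2; y[1] = 2×5 + 4×1 = 14; y[2] = 2×2 + 4×5 + 1×1 = 25; y[3] = 4×2 + 1×5 = 13; y[4] = 1×2 = 2

[2, 14, 25, 13, 2]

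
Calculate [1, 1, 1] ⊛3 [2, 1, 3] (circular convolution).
Use y[k] = Σ_j a[j]·b[(k-j) mod 3]. y[0] = 1×2 + 1×3 + 1×1 = 6; y[1] = 1×1 + 1×2 + 1×3 = 6; y[2] = 1×3 + 1×1 + 1×2 = 6. Result: [6, 6, 6]

[6, 6, 6]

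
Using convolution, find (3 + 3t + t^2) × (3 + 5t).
Ascending coefficients: a = [3, 3, 1], b = [3, 5]. c[0] = 3×3 = 9; c[1] = 3×5 + 3×3 = 24; c[2] = 3×5 + 1×3 = 18; c[3] = 1×5 = 5. Result coefficients: [9, 24, 18, 5] → 9 + 24t + 18t^2 + 5t^3

9 + 24t + 18t^2 + 5t^3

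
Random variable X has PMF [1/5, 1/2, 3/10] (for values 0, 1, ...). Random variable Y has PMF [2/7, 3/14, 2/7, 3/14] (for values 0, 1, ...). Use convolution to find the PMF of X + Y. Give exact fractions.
P(X+Y=k) = Σ_i P(X=i)·P(Y=k-i) — a convolution of [1/5, 1/2, 3/10] and [2/7, 3/14, 2/7, 3/14]. P(X+Y=0) = (1/5)×(2/7) = 2/35; P(X+Y=1) = (1/5)×(3/14) + (1/2)×(2/7) = 3/70 + 1/7 = 13/70; P(X+Y=2) = (1/5)×(2/7) + (1/2)×(3/14) + (3/10)×(2/7) = 2/35 + 3/28 + 3/35 = 1/4; P(X+Y=3) = (1/5)×(3/14) + (1/2)×(2/7) + (3/10)×(3/14) = 3/70 + 1/7 + 9/140 = 1/4; P(X+Y=4) = (1/2)×(3/14) + (3/10)×(2/7) = 3/28 + 3/35 = 27/140; P(X+Y=5) = (3/10)×(3/14) = 9/140. PMF: [2/35, 13/70, 1/4, 1/4, 27/140, 9/140] (sums to 1 ✓)

[2/35, 13/70, 1/4, 1/4, 27/140, 9/140]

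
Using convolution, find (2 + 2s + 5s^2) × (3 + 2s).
Ascending coefficients: a = [2, 2, 5], b = [3, 2]. c[0] = 2×3 = 6; c[1] = 2×2 + 2×3 = 10; c[2] = 2×2 + 5×3 = 19; c[3] = 5×2 = 10. Result coefficients: [6, 10, 19, 10] → 6 + 10s + 19s^2 + 10s^3

6 + 10s + 19s^2 + 10s^3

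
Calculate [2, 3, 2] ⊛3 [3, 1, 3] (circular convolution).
Use y[k] = Σ_j x[j]·h[(k-j) mod 3]. y[0] = 2×3 + 3×3 + 2×1 = 17; y[1] = 2×1 + 3×3 + 2×3 = 17; y[2] = 2×3 + 3×1 + 2×3 = 15. Result: [17, 17, 15]

[17, 17, 15]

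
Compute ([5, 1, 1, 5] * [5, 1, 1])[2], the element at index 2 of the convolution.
Use y[k] = Σ_i a[i]·b[k-i] at k=2. y[2] = 5×1 + 1×1 + 1×5 = 11

11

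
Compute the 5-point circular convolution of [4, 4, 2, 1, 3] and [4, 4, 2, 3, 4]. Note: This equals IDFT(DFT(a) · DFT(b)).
Either evaluate y[k] = Σ_j a[j]·b[(k-j) mod 5] directly, or use IDFT(DFT(a) · DFT(b)). y[0] = 4×4 + 4×4 + 2×3 + 1×2 + 3×4 = 52; y[1] = 4×4 + 4×4 + 2×4 + 1×3 + 3×2 = 49; y[2] = 4×2 + 4×4 + 2×4 + 1×4 + 3×3 = 45; y[3] = 4×3 + 4×2 + 2×4 + 1×4 + 3×4 = 44; y[4] = 4×4 + 4×3 + 2×2 + 1×4 + 3×4 = 48. Result: [52, 49, 45, 44, 48]

[52, 49, 45, 44, 48]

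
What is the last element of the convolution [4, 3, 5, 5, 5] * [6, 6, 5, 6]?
Use y[k] = Σ_i a[i]·b[k-i] at k=7. y[7] = 5×6 = 30

30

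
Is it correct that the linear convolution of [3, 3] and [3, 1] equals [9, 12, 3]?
Recompute linear convolution of [3, 3] and [3, 1]: y[0] = 3×3 = 9; y[1] = 3×1 + 3×3 = 12; y[2] = 3×1 = 3 → [9, 12, 3]. Given [9, 12, 3] matches, so answer: Yes

Yes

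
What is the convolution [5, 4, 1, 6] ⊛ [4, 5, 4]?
y[0] = 5×4 = 20; y[1] = 5×5 + 4×4 = 41; y[2] = 5×4 + 4×5 + 1×4 = 44; y[3] = 4×4 + 1×5 + 6×4 = 45; y[4] = 1×4 + 6×5 = 34; y[5] = 6×4 = 24

[20, 41, 44, 45, 34, 24]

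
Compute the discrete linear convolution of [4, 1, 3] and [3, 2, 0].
y[0] = 4×3 = 12; y[1] = 4×2 + 1×3 = 11; y[2] = 4×0 + 1×2 + 3×3 = 11; y[3] = 1×0 + 3×2 = 6; y[4] = 3×0 = 0

[12, 11, 11, 6, 0]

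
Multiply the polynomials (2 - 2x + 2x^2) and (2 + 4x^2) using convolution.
Ascending coefficients: a = [2, -2, 2], b = [2, 0, 4]. c[0] = 2×2 = 4; c[1] = 2×0 + -2×2 = -4; c[2] = 2×4 + -2×0 + 2×2 = 12; c[3] = -2×4 + 2×0 = -8; c[4] = 2×4 = 8. Result coefficients: [4, -4, 12, -8, 8] → 4 - 4x + 12x^2 - 8x^3 + 8x^4

4 - 4x + 12x^2 - 8x^3 + 8x^4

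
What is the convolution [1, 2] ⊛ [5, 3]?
y[0] = 1×5 = 5; y[1] = 1×3 + 2×5 = 13; y[2] = 2×3 = 6

[5, 13, 6]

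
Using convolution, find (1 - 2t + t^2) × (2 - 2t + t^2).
Ascending coefficients: a = [1, -2, 1], b = [2, -2, 1]. c[0] = 1×2 = 2; c[1] = 1×-2 + -2×2 = -6; c[2] = 1×1 + -2×-2 + 1×2 = 7; c[3] = -2×1 + 1×-2 = -4; c[4] = 1×1 = 1. Result coefficients: [2, -6, 7, -4, 1] → 2 - 6t + 7t^2 - 4t^3 + t^4

2 - 6t + 7t^2 - 4t^3 + t^4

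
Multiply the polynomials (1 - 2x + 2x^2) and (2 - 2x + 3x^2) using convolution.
Ascending coefficients: a = [1, -2, 2], b = [2, -2, 3]. c[0] = 1×2 = 2; c[1] = 1×-2 + -2×2 = -6; c[2] = 1×3 + -2×-2 + 2×2 = 11; c[3] = -2×3 + 2×-2 = -10; c[4] = 2×3 = 6. Result coefficients: [2, -6, 11, -10, 6] → 2 - 6x + 11x^2 - 10x^3 + 6x^4

2 - 6x + 11x^2 - 10x^3 + 6x^4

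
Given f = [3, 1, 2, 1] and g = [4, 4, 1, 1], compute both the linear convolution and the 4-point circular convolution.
Linear: y_lin[0] = 3×4 = 12; y_lin[1] = 3×4 + 1×4 = 16; y_lin[2] = 3×1 + 1×4 + 2×4 = 15; y_lin[3] = 3×1 + 1×1 + 2×4 + 1×4 = 16; y_lin[4] = 1×1 + 2×1 + 1×4 = 7; y_lin[5] = 2×1 + 1×1 = 3; y_lin[6] = 1×1 = 1 → [12, 16, 15, 16, 7, 3, 1]. Circular (length 4): y[0] = 3×4 + 1×1 + 2×1 + 1×4 = 19; y[1] = 3×4 + 1×4 + 2×1 + 1×1 = 19; y[2] = 3×1 + 1×4 + 2×4 + 1×1 = 16; y[3] = 3×1 + 1×1 + 2×4 + 1×4 = 16 → [19, 19, 16, 16]

Linear: [12, 16, 15, 16, 7, 3, 1], Circular: [19, 19, 16, 16]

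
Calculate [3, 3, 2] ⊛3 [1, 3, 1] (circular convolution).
Use y[k] = Σ_j a[j]·b[(k-j) mod 3]. y[0] = 3×1 + 3×1 + 2×3 = 12; y[1] = 3×3 + 3×1 + 2×1 = 14; y[2] = 3×1 + 3×3 + 2×1 = 14. Result: [12, 14, 14]

[12, 14, 14]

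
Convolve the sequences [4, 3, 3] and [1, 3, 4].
y[0] = 4×1 = 4; y[1] = 4×3 + 3×1 = 15; y[2] = 4×4 + 3×3 + 3×1 = 28; y[3] = 3×4 + 3×3 = 21; y[4] = 3×4 = 12

[4, 15, 28, 21, 12]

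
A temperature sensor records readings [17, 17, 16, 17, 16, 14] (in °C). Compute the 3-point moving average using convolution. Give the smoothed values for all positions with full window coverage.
3-point moving average kernel = [1, 1, 1]. Apply in 'valid' mode (full window coverage): avg[0] = (17 + 17 + 16) / 3 = 16.67; avg[1] = (17 + 16 + 17) / 3 = 16.67; avg[2] = (16 + 17 + 16) / 3 = 16.33; avg[3] = (17 + 16 + 14) / 3 = 15.67. Smoothed values: [16.67, 16.67, 16.33, 15.67]

[16.67, 16.67, 16.33, 15.67]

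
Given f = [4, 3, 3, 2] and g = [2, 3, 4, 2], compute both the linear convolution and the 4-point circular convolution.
Linear: y_lin[0] = 4×2 = 8; y_lin[1] = 4×3 + 3×2 = 18; y_lin[2] = 4×4 + 3×3 + 3×2 = 31; y_lin[3] = 4×2 + 3×4 + 3×3 + 2×2 = 33; y_lin[4] = 3×2 + 3×4 + 2×3 = 24; y_lin[5] = 3×2 + 2×4 = 14; y_lin[6] = 2×2 = 4 → [8, 18, 31, 33, 24, 14, 4]. Circular (length 4): y[0] = 4×2 + 3×2 + 3×4 + 2×3 = 32; y[1] = 4×3 + 3×2 + 3×2 + 2×4 = 32; y[2] = 4×4 + 3×3 + 3×2 + 2×2 = 35; y[3] = 4×2 + 3×4 + 3×3 + 2×2 = 33 → [32, 32, 35, 33]

Linear: [8, 18, 31, 33, 24, 14, 4], Circular: [32, 32, 35, 33]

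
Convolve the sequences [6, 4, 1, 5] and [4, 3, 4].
y[0] = 6×4 = 24; y[1] = 6×3 + 4×4 = 34; y[2] = 6×4 + 4×3 + 1×4 = 40; y[3] = 4×4 + 1×3 + 5×4 = 39; y[4] = 1×4 + 5×3 = 19; y[5] = 5×4 = 20

[24, 34, 40, 39, 19, 20]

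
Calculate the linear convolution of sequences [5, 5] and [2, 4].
y[0] = 5×2 = 10; y[1] = 5×4 + 5×2 = 30; y[2] = 5×4 = 20

[10, 30, 20]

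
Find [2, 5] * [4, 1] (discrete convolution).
y[0] = 2×4 = 8; y[1] = 2×1 + 5×4 = 22; y[2] = 5×1 = 5

[8, 22, 5]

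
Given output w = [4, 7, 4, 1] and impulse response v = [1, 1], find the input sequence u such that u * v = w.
Deconvolve w=[4, 7, 4, 1] by v=[1, 1]. Since v[0]=1, solve forward: u[0] = w[0] / 1 = 4; u[1] = (w[1] - 4×1) / 1 = 3; u[2] = (w[2] - 3×1) / 1 = 1. So u = [4, 3, 1]. Check by forward convolution: w[0] = 4×1 = 4; w[1] = 4×1 + 3×1 = 7; w[2] = 3×1 + 1×1 = 4; w[3] = 1×1 = 1

[4, 3, 1]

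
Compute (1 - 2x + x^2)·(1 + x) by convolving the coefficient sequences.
Ascending coefficients: a = [1, -2, 1], b = [1, 1]. c[0] = 1×1 = 1; c[1] = 1×1 + -2×1 = -1; c[2] = -2×1 + 1×1 = -1; c[3] = 1×1 = 1. Result coefficients: [1, -1, -1, 1] → 1 - x - x^2 + x^3

1 - x - x^2 + x^3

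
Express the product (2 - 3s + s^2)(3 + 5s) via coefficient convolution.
Ascending coefficients: a = [2, -3, 1], b = [3, 5]. c[0] = 2×3 = 6; c[1] = 2×5 + -3×3 = 1; c[2] = -3×5 + 1×3 = -12; c[3] = 1×5 = 5. Result coefficients: [6, 1, -12, 5] → 6 + s - 12s^2 + 5s^3

6 + s - 12s^2 + 5s^3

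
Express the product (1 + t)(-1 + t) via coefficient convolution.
Ascending coefficients: a = [1, 1], b = [-1, 1]. c[0] = 1×-1 = -1; c[1] = 1×1 + 1×-1 = 0; c[2] = 1×1 = 1. Result coefficients: [-1, 0, 1] → -1 + t^2

-1 + t^2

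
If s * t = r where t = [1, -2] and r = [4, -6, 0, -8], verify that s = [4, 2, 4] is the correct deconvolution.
Forward-compute [4, 2, 4] * [1, -2]: r[0] = 4×1 = 4; r[1] = 4×-2 + 2×1 = -6; r[2] = 2×-2 + 4×1 = 0; r[3] = 4×-2 = -8 → [4, -6, 0, -8]. Matches given r = [4, -6, 0, -8], so verified.

Verified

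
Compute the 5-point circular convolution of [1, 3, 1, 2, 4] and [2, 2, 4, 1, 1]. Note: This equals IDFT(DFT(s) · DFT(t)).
Either evaluate y[k] = Σ_j s[j]·t[(k-j) mod 5] directly, or use IDFT(DFT(s) · DFT(t)). y[0] = 1×2 + 3×1 + 1×1 + 2×4 + 4×2 = 22; y[1] = 1×2 + 3×2 + 1×1 + 2×1 + 4×4 = 27; y[2] = 1×4 + 3×2 + 1×2 + 2×1 + 4×1 = 18; y[3] = 1×1 + 3×4 + 1×2 + 2×2 + 4×1 = 23; y[4] = 1×1 + 3×1 + 1×4 + 2×2 + 4×2 = 20. Result: [22, 27, 18, 23, 20]

[22, 27, 18, 23, 20]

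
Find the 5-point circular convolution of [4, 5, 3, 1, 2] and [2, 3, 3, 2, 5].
Use y[k] = Σ_j u[j]·v[(k-j) mod 5]. y[0] = 4×2 + 5×5 + 3×2 + 1×3 + 2×3 = 48; y[1] = 4×3 + 5×2 + 3×5 + 1×2 + 2×3 = 45; y[2] = 4×3 + 5×3 + 3×2 + 1×5 + 2×2 = 42; y[3] = 4×2 + 5×3 + 3×3 + 1×2 + 2×5 = 44; y[4] = 4×5 + 5×2 + 3×3 + 1×3 + 2×2 = 46. Result: [48, 45, 42, 44, 46]

[48, 45, 42, 44, 46]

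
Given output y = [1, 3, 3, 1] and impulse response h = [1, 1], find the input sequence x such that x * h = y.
Deconvolve y=[1, 3, 3, 1] by h=[1, 1]. Since h[0]=1, solve forward: x[0] = y[0] / 1 = 1; x[1] = (y[1] - 1×1) / 1 = 2; x[2] = (y[2] - 2×1) / 1 = 1. So x = [1, 2, 1]. Check by forward convolution: y[0] = 1×1 = 1; y[1] = 1×1 + 2×1 = 3; y[2] = 2×1 + 1×1 = 3; y[3] = 1×1 = 1

[1, 2, 1]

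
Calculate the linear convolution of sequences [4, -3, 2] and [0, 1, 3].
y[0] = 4×0 = 0; y[1] = 4×1 + -3×0 = 4; y[2] = 4×3 + -3×1 + 2×0 = 9; y[3] = -3×3 + 2×1 = -7; y[4] = 2×3 = 6

[0, 4, 9, -7, 6]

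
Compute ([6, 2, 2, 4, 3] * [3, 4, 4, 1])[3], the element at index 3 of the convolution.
Use y[k] = Σ_i a[i]·b[k-i] at k=3. y[3] = 6×1 + 2×4 + 2×4 + 4×3 = 34

34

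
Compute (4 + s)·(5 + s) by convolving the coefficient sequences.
Ascending coefficients: a = [4, 1], b = [5, 1]. c[0] = 4×5 = 20; c[1] = 4×1 + 1×5 = 9; c[2] = 1×1 = 1. Result coefficients: [20, 9, 1] → 20 + 9s + s^2

20 + 9s + s^2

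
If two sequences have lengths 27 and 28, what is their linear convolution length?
Linear/full convolution length: m + n - 1 = 27 + 28 - 1 = 54

54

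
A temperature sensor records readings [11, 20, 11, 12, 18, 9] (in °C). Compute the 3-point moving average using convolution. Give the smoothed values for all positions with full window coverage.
3-point moving average kernel = [1, 1, 1]. Apply in 'valid' mode (full window coverage): avg[0] = (11 + 20 + 11) / 3 = 14.0; avg[1] = (20 + 11 + 12) / 3 = 14.33; avg[2] = (11 + 12 + 18) / 3 = 13.67; avg[3] = (12 + 18 + 9) / 3 = 13.0. Smoothed values: [14.0, 14.33, 13.67, 13.0]

[14.0, 14.33, 13.67, 13.0]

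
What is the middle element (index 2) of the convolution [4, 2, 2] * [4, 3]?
Use y[k] = Σ_i a[i]·b[k-i] at k=2. y[2] = 2×3 + 2×4 = 14

14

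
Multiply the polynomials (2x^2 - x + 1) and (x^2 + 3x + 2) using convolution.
Ascending coefficients: a = [1, -1, 2], b = [2, 3, 1]. c[0] = 1×2 = 2; c[1] = 1×3 + -1×2 = 1; c[2] = 1×1 + -1×3 + 2×2 = 2; c[3] = -1×1 + 2×3 = 5; c[4] = 2×1 = 2. Result coefficients: [2, 1, 2, 5, 2] → 2x^4 + 5x^3 + 2x^2 + x + 2

2x^4 + 5x^3 + 2x^2 + x + 2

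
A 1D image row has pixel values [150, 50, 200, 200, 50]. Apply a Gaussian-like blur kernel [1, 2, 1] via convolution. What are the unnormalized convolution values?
Convolve image row [150, 50, 200, 200, 50] with kernel [1, 2, 1]: y[0] = 150×1 = 150; y[1] = 150×2 + 50×1 = 350; y[2] = 150×1 + 50×2 + 200×1 = 450; y[3] = 50×1 + 200×2 + 200×1 = 650; y[4] = 200×1 + 200×2 + 50×1 = 650; y[5] = 200×1 + 50×2 = 300; y[6] = 50×1 = 50 → [150, 350, 450, 650, 650, 300, 50]. Normalization factor = sum(kernel) = 4.

[150, 350, 450, 650, 650, 300, 50]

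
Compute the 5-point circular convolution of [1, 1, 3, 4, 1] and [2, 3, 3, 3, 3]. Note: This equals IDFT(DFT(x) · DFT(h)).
Either evaluate y[k] = Σ_j x[j]·h[(k-j) mod 5] directly, or use IDFT(DFT(x) · DFT(h)). y[0] = 1×2 + 1×3 + 3×3 + 4×3 + 1×3 = 29; y[1] = 1×3 + 1×2 + 3×3 + 4×3 + 1×3 = 29; y[2] = 1×3 + 1×3 + 3×2 + 4×3 + 1×3 = 27; y[3] = 1×3 + 1×3 + 3×3 + 4×2 + 1×3 = 26; y[4] = 1×3 + 1×3 + 3×3 + 4×3 + 1×2 = 29. Result: [29, 29, 27, 26, 29]

[29, 29, 27, 26, 29]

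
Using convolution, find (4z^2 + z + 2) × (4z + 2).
Ascending coefficients: a = [2, 1, 4], b = [2, 4]. c[0] = 2×2 = 4; c[1] = 2×4 + 1×2 = 10; c[2] = 1×4 + 4×2 = 12; c[3] = 4×4 = 16. Result coefficients: [4, 10, 12, 16] → 16z^3 + 12z^2 + 10z + 4

16z^3 + 12z^2 + 10z + 4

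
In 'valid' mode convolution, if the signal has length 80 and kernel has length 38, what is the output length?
'Valid' mode counts only positions where the kernel fully overlaps the signal: m - n + 1 = 80 - 38 + 1 = 43

43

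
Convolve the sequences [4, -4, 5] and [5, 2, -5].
y[0] = 4×5 = 20; y[1] = 4×2 + -4×5 = -12; y[2] = 4×-5 + -4×2 + 5×5 = -3; y[3] = -4×-5 + 5×2 = 30; y[4] = 5×-5 = -25

[20, -12, -3, 30, -25]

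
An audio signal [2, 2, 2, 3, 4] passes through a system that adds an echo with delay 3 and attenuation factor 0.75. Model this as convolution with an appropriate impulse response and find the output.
Direct-path + delayed-attenuated-path model → impulse response h = [1, 0, 0, 0.75] (1 at lag 0, 0.75 at lag 3). Output y[n] = x[n] + 0.75·x[n - 3] (with x[n] = 0 outside 0..4): y[0] = 2 + 0.75×0 = 2; y[1] = 2 + 0.75×0 = 2; y[2] = 2 + 0.75×0 = 2; y[3] = 3 + 0.75×2 = 4.5; y[4] = 4 + 0.75×2 = 5.5; y[5] = 0 + 0.75×2 = 1.5; y[6] = 0 + 0.75×3 = 2.25; y[7] = 0 + 0.75×4 = 3.0. So y = [2, 2, 2, 4.5, 5.5, 1.5, 2.25, 3.0]

[2, 2, 2, 4.5, 5.5, 1.5, 2.25, 3.0]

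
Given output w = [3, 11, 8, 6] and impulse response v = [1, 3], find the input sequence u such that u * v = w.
Deconvolve w=[3, 11, 8, 6] by v=[1, 3]. Since v[0]=1, solve forward: u[0] = w[0] / 1 = 3; u[1] = (w[1] - 3×3) / 1 = 2; u[2] = (w[2] - 2×3) / 1 = 2. So u = [3, 2, 2]. Check by forward convolution: w[0] = 3×1 = 3; w[1] = 3×3 + 2×1 = 11; w[2] = 2×3 + 2×1 = 8; w[3] = 2×3 = 6

[3, 2, 2]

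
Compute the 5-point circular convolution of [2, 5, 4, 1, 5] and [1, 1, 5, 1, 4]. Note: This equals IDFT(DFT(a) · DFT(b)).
Either evaluate y[k] = Σ_j a[j]·b[(k-j) mod 5] directly, or use IDFT(DFT(a) · DFT(b)). y[0] = 2×1 + 5×4 + 4×1 + 1×5 + 5×1 = 36; y[1] = 2×1 + 5×1 + 4×4 + 1×1 + 5×5 = 49; y[2] = 2×5 + 5×1 + 4×1 + 1×4 + 5×1 = 28; y[3] = 2×1 + 5×5 + 4×1 + 1×1 + 5×4 = 52; y[4] = 2×4 + 5×1 + 4×5 + 1×1 + 5×1 = 39. Result: [36, 49, 28, 52, 39]

[36, 49, 28, 52, 39]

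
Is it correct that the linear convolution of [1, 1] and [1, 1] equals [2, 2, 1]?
Recompute linear convolution of [1, 1] and [1, 1]: y[0] = 1×1 = 1; y[1] = 1×1 + 1×1 = 2; y[2] = 1×1 = 1 → [1, 2, 1]. Compare to given [2, 2, 1]: they differ at index 0: given 2, correct 1, so answer: No

No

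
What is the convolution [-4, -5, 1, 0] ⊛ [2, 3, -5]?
y[0] = -4×2 = -8; y[1] = -4×3 + -5×2 = -22; y[2] = -4×-5 + -5×3 + 1×2 = 7; y[3] = -5×-5 + 1×3 + 0×2 = 28; y[4] = 1×-5 + 0×3 = -5; y[5] = 0×-5 = 0

[-8, -22, 7, 28, -5, 0]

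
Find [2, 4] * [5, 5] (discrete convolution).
y[0] = 2×5 = 10; y[1] = 2×5 + 4×5 = 30; y[2] = 4×5 = 20

[10, 30, 20]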